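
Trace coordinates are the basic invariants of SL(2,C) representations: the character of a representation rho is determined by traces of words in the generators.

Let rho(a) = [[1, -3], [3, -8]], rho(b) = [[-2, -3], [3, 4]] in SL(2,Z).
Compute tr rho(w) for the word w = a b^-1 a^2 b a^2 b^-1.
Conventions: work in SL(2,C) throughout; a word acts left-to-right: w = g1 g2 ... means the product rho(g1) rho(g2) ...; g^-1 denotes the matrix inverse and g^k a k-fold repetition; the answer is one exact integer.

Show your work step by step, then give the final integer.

-3684202

rho(a) = [[1, -3], [3, -8]]
... * rho(b^-1) = [[4, 3], [-3, -2]]  ->  [[13, 9], [36, 25]]
... * rho(a) = [[1, -3], [3, -8]]  ->  [[40, -111], [111, -308]]
... * rho(a) = [[1, -3], [3, -8]]  ->  [[-293, 768], [-813, 2131]]
... * rho(b) = [[-2, -3], [3, 4]]  ->  [[2890, 3951], [8019, 10963]]
... * rho(a) = [[1, -3], [3, -8]]  ->  [[14743, -40278], [40908, -111761]]
... * rho(a) = [[1, -3], [3, -8]]  ->  [[-106091, 277995], [-294375, 771364]]
... * rho(b^-1) = [[4, 3], [-3, -2]]  ->  [[-1258349, -874263], [-3491592, -2425853]]
tr = -1258349 + -2425853 = -3684202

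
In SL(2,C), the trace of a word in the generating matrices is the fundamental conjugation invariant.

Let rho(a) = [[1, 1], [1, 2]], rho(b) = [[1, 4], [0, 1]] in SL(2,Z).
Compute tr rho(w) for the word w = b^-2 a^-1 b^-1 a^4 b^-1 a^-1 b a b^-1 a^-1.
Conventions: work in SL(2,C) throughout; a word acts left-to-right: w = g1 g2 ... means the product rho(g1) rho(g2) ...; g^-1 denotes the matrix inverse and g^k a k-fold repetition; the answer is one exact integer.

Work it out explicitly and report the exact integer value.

-76057

rho(b^-1) = [[1, -4], [0, 1]]
... * rho(b^-1) = [[1, -4], [0, 1]]  ->  [[1, -8], [0, 1]]
... * rho(a^-1) = [[2, -1], [-1, 1]]  ->  [[10, -9], [-1, 1]]
... * rho(b^-1) = [[1, -4], [0, 1]]  ->  [[10, -49], [-1, 5]]
... * rho(a) = [[1, 1], [1, 2]]  ->  [[-39, -88], [4, 9]]
... * rho(a) = [[1, 1], [1, 2]]  ->  [[-127, -215], [13, 22]]
... * rho(a) = [[1, 1], [1, 2]]  ->  [[-342, -557], [35, 57]]
... * rho(a) = [[1, 1], [1, 2]]  ->  [[-899, -1456], [92, 149]]
... * rho(b^-1) = [[1, -4], [0, 1]]  ->  [[-899, 2140], [92, -219]]
... * rho(a^-1) = [[2, -1], [-1, 1]]  ->  [[-3938, 3039], [403, -311]]
... * rho(b) = [[1, 4], [0, 1]]  ->  [[-3938, -12713], [403, 1301]]
... * rho(a) = [[1, 1], [1, 2]]  ->  [[-16651, -29364], [1704, 3005]]
... * rho(b^-1) = [[1, -4], [0, 1]]  ->  [[-16651, 37240], [1704, -3811]]
... * rho(a^-1) = [[2, -1], [-1, 1]]  ->  [[-70542, 53891], [7219, -5515]]
tr = -70542 + -5515 = -76057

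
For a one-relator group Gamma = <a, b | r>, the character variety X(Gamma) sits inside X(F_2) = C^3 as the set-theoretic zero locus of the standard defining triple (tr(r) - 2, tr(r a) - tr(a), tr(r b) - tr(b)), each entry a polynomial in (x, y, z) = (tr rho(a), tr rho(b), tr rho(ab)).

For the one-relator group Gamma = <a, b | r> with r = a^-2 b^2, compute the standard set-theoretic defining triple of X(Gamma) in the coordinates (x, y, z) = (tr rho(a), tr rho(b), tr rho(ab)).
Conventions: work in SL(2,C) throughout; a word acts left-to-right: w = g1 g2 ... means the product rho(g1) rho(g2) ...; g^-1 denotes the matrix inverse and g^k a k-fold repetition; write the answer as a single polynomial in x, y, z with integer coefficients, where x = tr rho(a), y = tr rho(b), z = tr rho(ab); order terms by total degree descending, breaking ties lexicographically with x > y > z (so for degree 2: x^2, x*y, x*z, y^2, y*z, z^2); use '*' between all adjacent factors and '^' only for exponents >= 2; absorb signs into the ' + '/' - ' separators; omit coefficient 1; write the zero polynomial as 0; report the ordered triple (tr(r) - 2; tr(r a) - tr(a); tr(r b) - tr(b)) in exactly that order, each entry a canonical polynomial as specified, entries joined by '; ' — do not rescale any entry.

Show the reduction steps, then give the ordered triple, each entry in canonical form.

x^2*y^2 - x*y*z - x^2 - y^2; x*y^2 - y*z - 2*x; x^2*y^3 - x*y^2*z - 2*x^2*y - y^3 + x*z + 2*y

trace(b^2) = trace(b) trace(b) - trace(1) = y^2 - 2
so trace(b^2 a) = trace(b) trace(a b) - trace(a) = y*z - x
so trace(b^2 a^-1) = trace(b^2) trace(a) - trace(b^2 a) = x*y^2 - y*z - x
trace(a^-2 b^2) = trace(b^2 a^-1) trace(a) - trace(b^2) = x^2*y^2 - x*y*z - x^2 - y^2 + 2
trace(b^3) = trace(b) trace(b^2) - trace(b)  (reduce the b square) = y^3 - 3*y
trace(b^3 a) = trace(b) trace(a b^2) - trace(a b)  (reduce the b square) = y^2*z - x*y - z
trace(a^-1 b^3) = trace(b^3) trace(a) - trace(b^3 a)  (eliminate a^-1) = x*y^3 - y^2*z - 2*x*y + z
trace(a^-2 b^3) = trace(a^-1 b^3) trace(a) - trace(a^-1 b^3 a)  (eliminate a^-1) = x^2*y^3 - x*y^2*z - 2*x^2*y - y^3 + x*z + 3*y
assemble the triple (trace(r) - 2; trace(r a) - x; trace(r b) - y)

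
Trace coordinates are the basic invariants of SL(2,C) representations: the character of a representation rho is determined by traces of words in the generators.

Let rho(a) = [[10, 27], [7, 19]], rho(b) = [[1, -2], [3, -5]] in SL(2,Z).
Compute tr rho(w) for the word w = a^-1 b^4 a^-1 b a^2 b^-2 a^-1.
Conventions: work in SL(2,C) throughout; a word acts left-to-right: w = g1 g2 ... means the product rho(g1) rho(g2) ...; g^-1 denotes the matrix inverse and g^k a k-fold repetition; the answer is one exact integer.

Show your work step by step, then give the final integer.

15487027798

rho(a^-1) = [[19, -27], [-7, 10]]
... * rho(b) = [[1, -2], [3, -5]]  ->  [[-62, 97], [23, -36]]
... * rho(b) = [[1, -2], [3, -5]]  ->  [[229, -361], [-85, 134]]
... * rho(b) = [[1, -2], [3, -5]]  ->  [[-854, 1347], [317, -500]]
... * rho(b) = [[1, -2], [3, -5]]  ->  [[3187, -5027], [-1183, 1866]]
... * rho(a^-1) = [[19, -27], [-7, 10]]  ->  [[95742, -136319], [-35539, 50601]]
... * rho(b) = [[1, -2], [3, -5]]  ->  [[-313215, 490111], [116264, -181927]]
... * rho(a) = [[10, 27], [7, 19]]  ->  [[298627, 855304], [-110849, -317485]]
... * rho(a) = [[10, 27], [7, 19]]  ->  [[8973398, 24313705], [-3330885, -9025138]]
... * rho(b^-1) = [[-5, 2], [-3, 1]]  ->  [[-117808105, 42260501], [43729839, -15686908]]
... * rho(b^-1) = [[-5, 2], [-3, 1]]  ->  [[462259022, -193355709], [-171588471, 71772770]]
... * rho(a^-1) = [[19, -27], [-7, 10]]  ->  [[10136411381, -14414550684], [-3762590339, 5350616417]]
tr = 10136411381 + 5350616417 = 15487027798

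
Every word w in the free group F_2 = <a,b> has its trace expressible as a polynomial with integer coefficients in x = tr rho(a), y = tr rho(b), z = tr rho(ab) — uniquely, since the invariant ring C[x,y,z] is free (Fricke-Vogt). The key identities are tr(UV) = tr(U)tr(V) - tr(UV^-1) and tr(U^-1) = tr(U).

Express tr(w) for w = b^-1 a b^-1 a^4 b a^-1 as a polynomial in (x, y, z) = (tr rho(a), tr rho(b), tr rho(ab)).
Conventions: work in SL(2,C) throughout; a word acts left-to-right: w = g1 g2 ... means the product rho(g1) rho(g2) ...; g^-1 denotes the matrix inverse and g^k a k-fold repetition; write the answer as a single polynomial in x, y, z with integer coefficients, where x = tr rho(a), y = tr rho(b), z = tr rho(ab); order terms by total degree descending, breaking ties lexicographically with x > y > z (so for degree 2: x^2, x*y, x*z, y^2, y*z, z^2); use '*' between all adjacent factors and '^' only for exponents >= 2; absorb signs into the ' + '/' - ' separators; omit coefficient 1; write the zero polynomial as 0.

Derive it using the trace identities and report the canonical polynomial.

-x^5*y^2*z + x^6*y + x^4*y^3 + 2*x^4*y*z^2 - x^5*z + x^3*y^2*z - x^3*z^3 - 5*x^4*y - 2*x^2*y^3 - 4*x^2*y*z^2 + 5*x^3*z + 2*x*y^2*z + 2*x*z^3 + 5*x^2*y - 6*x*z + y

apply: trace(a b a) = trace(a) * trace(b a) - trace(b) = x*z - y
use: trace(a^2 b a) = trace(a) * trace(a b a) - trace(a b) = x^2*z - x*y - z
apply: trace(a^4 b) = trace(a) * trace(a^2 b a) - trace(a^2 b) = x^3*z - x^2*y - 2*x*z + y
use: trace(a^2) = trace(a) * trace(a) - trace(1) = x^2 - 2
apply: trace(a^3) = trace(a) * trace(a^2) - trace(a) = x^3 - 3*x
trace(b^2 a^3) = trace(b) * trace(a^3 b) - trace(a^3) = x^2*y*z - x^3 - x*y^2 - y*z + 3*x
trace(b^2 a) = trace(b) * trace(a b) - trace(a) = y*z - x
trace(b^2) = trace(b) * trace(b) - trace(1) = y^2 - 2
trace(b^2 a^2) = trace(a) * trace(b^2 a) - trace(b^2) = x*y*z - x^2 - y^2 + 2
apply: trace(b^2 a^4) = trace(a) * trace(b^2 a^3) - trace(b^2 a^2) = x^3*y*z - x^4 - x^2*y^2 - 2*x*y*z + 4*x^2 + y^2 - 2
trace(b a^5 b) = trace(a) * trace(b^2 a^4) - trace(b^2 a^3) = x^4*y*z - x^5 - x^3*y^2 - 3*x^2*y*z + 5*x^3 + 2*x*y^2 + y*z - 5*x
trace(b a b a) = trace(b a) * trace(b a) - trace(1) = z^2 - 2
use: trace(a b a b a) = trace(a) * trace(b a b a) - trace(b a b) = x*z^2 - y*z - x
use: trace(a^2 b a b a) = trace(a) * trace(a b a b a) - trace(a b a b) = x^2*z^2 - x*y*z - x^2 - z^2 + 2
apply: trace(a b a b a^3) = trace(a) * trace(a^2 b a b a) - trace(a^2 b a b) = x^3*z^2 - x^2*y*z - x^3 - 2*x*z^2 + y*z + 3*x
trace(b a^5 b a) = trace(a) * trace(a b a b a^3) - trace(a b a b a^2) = x^4*z^2 - x^3*y*z - x^4 - 3*x^2*z^2 + 2*x*y*z + 4*x^2 + z^2 - 2
use: trace(a^5 b a^-1 b) = trace(b a^5 b) * trace(a) - trace(b a^5 b a) = x^5*y*z - x^6 - x^4*y^2 - x^4*z^2 - 2*x^3*y*z + 6*x^4 + 2*x^2*y^2 + 3*x^2*z^2 - x*y*z - 9*x^2 - z^2 + 2
apply: trace(a^4 b a^-1 b^-1 a) = trace(a^5 b a^-1) * trace(b) - trace(a^5 b a^-1 b) = -x^5*y*z + x^6 + x^4*y^2 + x^4*z^2 + 3*x^3*y*z - 6*x^4 - 3*x^2*y^2 - 3*x^2*z^2 - x*y*z + 9*x^2 + y^2 + z^2 - 2
use: trace(b^2 a b a) = trace(b) * trace(a b a b) - trace(a b a) = y*z^2 - x*z - y
use: trace(b^2 a b) = trace(b) * trace(b a b) - trace(b a) = y^2*z - x*y - z
use: trace(b^2 a b a^2) = trace(a) * trace(b^2 a b a) - trace(b^2 a b) = x*y*z^2 - x^2*z - y^2*z + z
use: trace(a^2 b^2 a b a) = trace(a) * trace(b^2 a b a^2) - trace(b^2 a b a) = x^2*y*z^2 - x^3*z - x*y^2*z - y*z^2 + 2*x*z + y
trace(b a b a^4 b) = trace(a) * trace(a^2 b^2 a b a) - trace(a^2 b^2 a b) = x^3*y*z^2 - x^4*z - x^2*y^2*z - 2*x*y*z^2 + 3*x^2*z + y^2*z + x*y - z
use: trace(b a b a b a) = trace(b a) * trace(b a b a) - trace(b^-1 a^-1) = z^3 - 3*z
apply: trace(a b a b a b a) = trace(a) * trace(b a b a b a) - trace(b a b a b) = x*z^3 - y*z^2 - 2*x*z + y
apply: trace(a^2 b a b a b a) = trace(a) * trace(a b a b a b a) - trace(a b a b a b) = x^2*z^3 - x*y*z^2 - 2*x^2*z - z^3 + x*y + 3*z
trace(b a b a^4 b a) = trace(a) * trace(a^2 b a b a b a) - trace(a^2 b a b a b) = x^3*z^3 - x^2*y*z^2 - 2*x^3*z - 2*x*z^3 + x^2*y + y*z^2 + 5*x*z - y
trace(a b a^4 b a^-1 b) = trace(b a b a^4 b) * trace(a) - trace(b a b a^4 b a) = x^4*y*z^2 - x^5*z - x^3*y^2*z - x^3*z^3 - x^2*y*z^2 + 5*x^3*z + x*y^2*z + 2*x*z^3 - y*z^2 - 6*x*z + y
trace(a^4 b a^-1 b^-1 a b) = trace(a b a^4 b a^-1) * trace(b) - trace(a b a^4 b a^-1 b) = -x^4*y*z^2 + x^5*z + 2*x^3*y^2*z + x^3*z^3 - x^4*y - x^2*y^3 + x^2*y*z^2 - 5*x^3*z - 3*x*y^2*z - 2*x*z^3 + 4*x^2*y + y^3 + y*z^2 + 6*x*z - 3*y
apply: trace(b^-1 a b^-1 a^4 b a^-1) = trace(a^4 b a^-1 b^-1 a) * trace(b) - trace(a^4 b a^-1 b^-1 a b) = -x^5*y^2*z + x^6*y + x^4*y^3 + 2*x^4*y*z^2 - x^5*z + x^3*y^2*z - x^3*z^3 - 5*x^4*y - 2*x^2*y^3 - 4*x^2*y*z^2 + 5*x^3*z + 2*x*y^2*z + 2*x*z^3 + 5*x^2*y - 6*x*z + y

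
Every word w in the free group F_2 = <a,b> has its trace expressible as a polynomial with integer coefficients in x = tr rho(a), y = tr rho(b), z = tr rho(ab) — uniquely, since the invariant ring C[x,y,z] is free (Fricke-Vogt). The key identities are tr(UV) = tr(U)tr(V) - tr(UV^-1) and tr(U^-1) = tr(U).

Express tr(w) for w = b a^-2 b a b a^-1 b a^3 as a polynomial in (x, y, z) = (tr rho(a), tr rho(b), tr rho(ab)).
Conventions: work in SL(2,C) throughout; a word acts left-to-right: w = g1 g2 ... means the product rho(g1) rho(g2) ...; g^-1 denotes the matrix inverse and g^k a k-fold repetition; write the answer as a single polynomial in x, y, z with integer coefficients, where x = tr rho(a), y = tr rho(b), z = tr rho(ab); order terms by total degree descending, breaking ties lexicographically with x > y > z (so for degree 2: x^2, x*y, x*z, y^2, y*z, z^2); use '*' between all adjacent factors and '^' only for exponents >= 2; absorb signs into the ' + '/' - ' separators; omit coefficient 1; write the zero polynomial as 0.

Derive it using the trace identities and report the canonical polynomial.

x^5*y^2*z^2 - 2*x^6*y*z - x^4*y^3*z - 2*x^4*y*z^3 + x^7 + x^5*y^2 + 2*x^5*z^2 + x^3*z^4 + 8*x^4*y*z + x^2*y^3*z + 2*x^2*y*z^3 - 7*x^5 - 3*x^3*y^2 - 8*x^3*z^2 - x*z^4 - 7*x^2*y*z - y*z^3 + 14*x^3 + x*y^2 + 6*x*z^2 + 2*y*z - 7*x

and tr(a b a b) = tr(b a) tr(b a) - tr(1) = z^2 - 2
tr(a b a) = tr(a) tr(b a) - tr(b) = x*z - y
tr(b a b^2 a) = tr(b) tr(a b a b) - tr(a b a) = y*z^2 - x*z - y
next, tr(a b^2) = tr(b) tr(a b) - tr(a) = y*z - x
next, tr(b a b^2) = tr(b) tr(a b^2) - tr(a b) = y^2*z - x*y - z
next, tr(b a b^2 a^2) = tr(a) tr(b a b^2 a) - tr(b a b^2) = x*y*z^2 - x^2*z - y^2*z + z
and tr(a b^2 a^3 b) = tr(a) tr(b a b^2 a^2) - tr(b a b^2 a) = x^2*y*z^2 - x^3*z - x*y^2*z - y*z^2 + 2*x*z + y
and tr(a^2) = tr(a) tr(a) - tr(1) = x^2 - 2
and tr(b^2 a^2) = tr(b) tr(a^2 b) - tr(a^2) = x*y*z - x^2 - y^2 + 2
and tr(a^2 b^2 a) = tr(a) tr(b^2 a^2) - tr(b^2 a) = x^2*y*z - x^3 - x*y^2 - y*z + 3*x
tr(a b^2 a^3) = tr(a) tr(a^2 b^2 a) - tr(a^2 b^2) = x^3*y*z - x^4 - x^2*y^2 - 2*x*y*z + 4*x^2 + y^2 - 2
tr(b a b^2 a^3 b) = tr(b) tr(a b^2 a^3 b) - tr(a b^2 a^3) = x^2*y^2*z^2 - 2*x^3*y*z - x*y^3*z + x^4 + x^2*y^2 - y^2*z^2 + 4*x*y*z - 4*x^2 + 2
tr(b a b a b a) = tr(a b) tr(a b a b) - tr(a^-1 b^-1) = z^3 - 3*z
tr(a^2 b a b a b) = tr(a) tr(b a b a b a) - tr(b a b a b) = x*z^3 - y*z^2 - 2*x*z + y
next, tr(b a b a^2) = tr(a) tr(b a b a) - tr(b a b) = x*z^2 - y*z - x
and tr(a^2 b a b a) = tr(a) tr(b a b a^2) - tr(b a b a) = x^2*z^2 - x*y*z - x^2 - z^2 + 2
and tr(b a b a b^2 a^2) = tr(b) tr(a^2 b a b a b) - tr(a^2 b a b a) = x*y*z^3 - x^2*z^2 - y^2*z^2 - x*y*z + x^2 + y^2 + z^2 - 2
and tr(b a b a b^2 a) = tr(b) tr(a b a b a b) - tr(a b a b a) = y*z^3 - x*z^2 - 2*y*z + x
tr(b a b^2 a^3 b a) = tr(a) tr(b a b a b^2 a^2) - tr(b a b a b^2 a) = x^2*y*z^3 - x^3*z^2 - x*y^2*z^2 - x^2*y*z - y*z^3 + x^3 + x*y^2 + 2*x*z^2 + 2*y*z - 3*x
and tr(b a b^2 a^3 b a^-1) = tr(b a b^2 a^3 b) tr(a) - tr(b a b^2 a^3 b a) = x^3*y^2*z^2 - 2*x^4*y*z - x^2*y^3*z - x^2*y*z^3 + x^5 + x^3*y^2 + x^3*z^2 + 5*x^2*y*z + y*z^3 - 5*x^3 - x*y^2 - 2*x*z^2 - 2*y*z + 5*x
tr(b a^3 b a^-2 b a b) = tr(b a b^2 a^3 b a^-1) tr(a) - tr(b a b^2 a^3 b) = x^4*y^2*z^2 - 2*x^5*y*z - x^3*y^3*z - x^3*y*z^3 + x^6 + x^4*y^2 + x^4*z^2 - x^2*y^2*z^2 + 7*x^3*y*z + x*y^3*z + x*y*z^3 - 6*x^4 - 2*x^2*y^2 - 2*x^2*z^2 + y^2*z^2 - 6*x*y*z + 9*x^2 - 2
and tr(b^2 a b a b a^2) = tr(b) tr(a b a b a^2 b) - tr(a b a b a^2) = x*y*z^3 - x^2*z^2 - y^2*z^2 - x*y*z + x^2 + y^2 + z^2 - 2
tr(b a b a b a^3 b) = tr(a) tr(b^2 a b a b a^2) - tr(b^2 a b a b a) = x^2*y*z^3 - x^3*z^2 - x*y^2*z^2 - x^2*y*z - y*z^3 + x^3 + x*y^2 + 2*x*z^2 + 2*y*z - 3*x
and tr(b a b a b a b a) = tr(a b a b) tr(a b a b) - tr(1) = z^4 - 4*z^2 + 2
tr(b a b a b a b a^2) = tr(a) tr(b a b a b a b a) - tr(b a b a b a b) = x*z^4 - y*z^3 - 3*x*z^2 + 2*y*z + x
and tr(b a b a b a^3 b a) = tr(a) tr(b a b a b a b a^2) - tr(b a b a b a b a) = x^2*z^4 - x*y*z^3 - 3*x^2*z^2 - z^4 + 2*x*y*z + x^2 + 4*z^2 - 2
tr(a^-1 b a b a b a^3 b) = tr(b a b a b a^3 b) tr(a) - tr(b a b a b a^3 b a) = x^3*y*z^3 - x^4*z^2 - x^2*y^2*z^2 - x^2*z^4 - x^3*y*z + x^4 + x^2*y^2 + 5*x^2*z^2 + z^4 - 4*x^2 - 4*z^2 + 2
next, tr(b a^3 b a^-2 b a b a) = tr(a^-1 b a b a b a^3 b) tr(a) - tr(a^-1 b a b a b a^3 b a) = x^4*y*z^3 - x^5*z^2 - x^3*y^2*z^2 - x^3*z^4 - x^4*y*z - x^2*y*z^3 + x^5 + x^3*y^2 + 6*x^3*z^2 + x*y^2*z^2 + x*z^4 + x^2*y*z + y*z^3 - 5*x^3 - x*y^2 - 6*x*z^2 - 2*y*z + 5*x
tr(b a^-2 b a b a^-1 b a^3) = tr(b a^3 b a^-2 b a b) tr(a) - tr(b a^3 b a^-2 b a b a) = x^5*y^2*z^2 - 2*x^6*y*z - x^4*y^3*z - 2*x^4*y*z^3 + x^7 + x^5*y^2 + 2*x^5*z^2 + x^3*z^4 + 8*x^4*y*z + x^2*y^3*z + 2*x^2*y*z^3 - 7*x^5 - 3*x^3*y^2 - 8*x^3*z^2 - x*z^4 - 7*x^2*y*z - y*z^3 + 14*x^3 + x*y^2 + 6*x*z^2 + 2*y*z - 7*x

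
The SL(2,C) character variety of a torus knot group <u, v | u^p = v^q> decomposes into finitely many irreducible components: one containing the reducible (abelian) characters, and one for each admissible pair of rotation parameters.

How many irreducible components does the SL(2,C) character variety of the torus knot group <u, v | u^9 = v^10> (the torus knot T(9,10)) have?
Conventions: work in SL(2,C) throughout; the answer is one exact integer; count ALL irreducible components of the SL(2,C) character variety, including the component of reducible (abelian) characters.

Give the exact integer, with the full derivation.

37

For T(9,10): irreducibility forces the central element u^9 = v^10 to one of +I, -I.
On an irreducible component, tr(u) is locked at 2*cos(pi*alpha/9) for some alpha in 1..8, and tr(v) at 2*cos(pi*beta/10) for some beta in 1..9.
u^9 = (-1)^alpha I and v^10 = (-1)^beta I must agree, so alpha and beta have equal parity.
Enumerate parity-matched pairs: 4*5 odd-odd plus 4*4 even-even gives 36.
That is 36 components of irreducible characters, and with the reducible (abelian) component the total is 37.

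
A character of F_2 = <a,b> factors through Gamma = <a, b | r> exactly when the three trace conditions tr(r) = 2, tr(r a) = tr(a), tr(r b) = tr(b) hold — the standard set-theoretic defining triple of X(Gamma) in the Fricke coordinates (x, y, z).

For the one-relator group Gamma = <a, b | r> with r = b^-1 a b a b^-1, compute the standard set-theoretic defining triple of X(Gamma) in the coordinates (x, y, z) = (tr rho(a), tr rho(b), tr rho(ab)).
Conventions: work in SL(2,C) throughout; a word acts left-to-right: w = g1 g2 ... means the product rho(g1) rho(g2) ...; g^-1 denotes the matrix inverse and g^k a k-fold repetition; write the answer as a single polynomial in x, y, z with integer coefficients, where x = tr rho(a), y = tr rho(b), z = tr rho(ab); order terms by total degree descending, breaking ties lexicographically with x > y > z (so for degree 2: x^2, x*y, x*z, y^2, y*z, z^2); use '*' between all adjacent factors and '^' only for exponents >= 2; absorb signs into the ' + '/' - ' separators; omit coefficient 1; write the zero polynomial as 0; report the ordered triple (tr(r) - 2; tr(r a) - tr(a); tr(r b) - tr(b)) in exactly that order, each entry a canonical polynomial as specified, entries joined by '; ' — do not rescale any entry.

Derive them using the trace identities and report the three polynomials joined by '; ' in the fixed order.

trace(a b a) = trace(a) * trace(b a) - trace(b) = x*z - y
trace(a b a b) = trace(b a) * trace(b a) - trace(1) = z^2 - 2
trace(b^-1 a b a) = trace(a b a) * trace(b) - trace(a b a b) = x*y*z - y^2 - z^2 + 2
use: trace(b^-1 a b a b^-1) = trace(b^-1 a b a) * trace(b) - trace(b^-1 a b a b) = x*y^2*z - y^3 - y*z^2 - x*z + 3*y
trace(a^2 b a) = trace(a) * trace(b a^2) - trace(b a)  (reduce the a square) = x^2*z - x*y - z
trace(b a b) = trace(b) * trace(a b) - trace(a)  (reduce the b square) = y*z - x
apply: trace(a^2 b a b) = trace(a) * trace(b a b a) - trace(b a b)  (reduce the a square) = x*z^2 - y*z - x
trace(a b a b^-1 a) = trace(a^2 b a) * trace(b) - trace(a^2 b a b)  (eliminate b^-1) = x^2*y*z - x*y^2 - x*z^2 + x
trace(a b a b a b) = trace(b a b a) * trace(b a) - trace(a b)  (split on b) = z^3 - 3*z
trace(a b a b^-1 a b) = trace(a b a b a) * trace(b) - trace(a b a b a b)  (eliminate b^-1) = x*y*z^2 - y^2*z - z^3 - x*y + 3*z
trace(b^-1 a b a b^-1 a) = trace(a b a b^-1 a) * trace(b) - trace(a b a b^-1 a b)  (eliminate b^-1) = x^2*y^2*z - x*y^3 - 2*x*y*z^2 + y^2*z + z^3 + 2*x*y - 3*z
assemble the triple (trace(r) - 2; trace(r a) - x; trace(r b) - y)

x*y^2*z - y^3 - y*z^2 - x*z + 3*y - 2; x^2*y^2*z - x*y^3 - 2*x*y*z^2 + y^2*z + z^3 + 2*x*y - x - 3*z; x*y*z - y^2 - z^2 - y + 2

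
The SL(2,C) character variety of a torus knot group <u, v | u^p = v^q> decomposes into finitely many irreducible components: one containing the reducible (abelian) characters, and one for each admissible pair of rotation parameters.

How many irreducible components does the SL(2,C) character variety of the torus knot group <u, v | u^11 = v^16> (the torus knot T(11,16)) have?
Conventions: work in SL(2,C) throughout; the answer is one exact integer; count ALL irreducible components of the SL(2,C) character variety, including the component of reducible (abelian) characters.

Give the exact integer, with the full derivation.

76

Gamma = < u, v | u^11 = v^16 > (torus knot T(11,16)); the central element u^11 = v^16 acts as +I or -I in any irreducible SL(2,C) representation.
This locks tr(u) to 2*cos(pi*alpha/11), alpha in 1..10, and tr(v) to 2*cos(pi*beta/16), beta in 1..15, on each component of irreducible characters.
The two central values (-1)^alpha I and (-1)^beta I must be the same matrix, so alpha and beta share a parity.
Enumerate parity-matched pairs: 5*8 odd-odd plus 5*7 even-even gives 75.
components with irreducible characters: 75; plus the single component of reducible (abelian) characters: total 76.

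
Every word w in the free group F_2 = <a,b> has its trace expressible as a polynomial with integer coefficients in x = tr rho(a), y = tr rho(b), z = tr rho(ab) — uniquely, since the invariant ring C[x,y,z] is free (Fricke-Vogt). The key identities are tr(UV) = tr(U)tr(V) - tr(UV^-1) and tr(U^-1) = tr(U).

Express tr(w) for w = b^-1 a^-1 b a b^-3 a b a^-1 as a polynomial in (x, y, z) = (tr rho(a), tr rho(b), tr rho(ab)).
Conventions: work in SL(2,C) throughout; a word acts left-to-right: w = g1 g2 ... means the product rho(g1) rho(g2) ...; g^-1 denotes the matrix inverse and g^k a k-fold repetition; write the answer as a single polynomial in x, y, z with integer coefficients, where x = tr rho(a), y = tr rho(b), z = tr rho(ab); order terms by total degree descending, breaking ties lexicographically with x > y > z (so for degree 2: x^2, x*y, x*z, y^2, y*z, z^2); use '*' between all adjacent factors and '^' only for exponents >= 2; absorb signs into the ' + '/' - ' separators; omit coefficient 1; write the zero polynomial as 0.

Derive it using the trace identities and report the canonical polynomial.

x^2*y^4*z^2 - x^3*y^3*z - 2*x*y^5*z - 2*x*y^3*z^3 + x^2*y^4 - x^2*y^2*z^2 + y^6 + 2*y^4*z^2 + y^2*z^4 + 2*x^3*y*z + 8*x*y^3*z + 3*x*y*z^3 - 2*x^2*y^2 - x^2*z^2 - 6*y^4 - 7*y^2*z^2 - z^4 - 8*x*y*z + 9*y^2 + 4*z^2 - 2

next, tr(b^-1 a) = tr(a) tr(b) - tr(a b) = x*y - z
next, tr(a b a) = tr(a) tr(b a) - tr(b) = x*z - y
tr(a^2 b a) = tr(a) tr(a b a) - tr(a b) = x^2*z - x*y - z
and tr(b a b a) = tr(b a) tr(b a) - tr(1)   [split at repeated b] = z^2 - 2
next, tr(b a b) = tr(b) tr(a b) - tr(a) = y*z - x
next, tr(a^2 b a b) = tr(a) tr(b a b a) - tr(b a b) = x*z^2 - y*z - x
next, tr(a b a b^-1 a) = tr(a^2 b a) tr(b) - tr(a^2 b a b) = x^2*y*z - x*y^2 - x*z^2 + x
tr(b^2) = tr(b) tr(b) - tr(1) = y^2 - 2
tr(b a^2 b) = tr(a) tr(b^2 a) - tr(b^2) = x*y*z - x^2 - y^2 + 2
and tr(a b a^2 b a) = tr(a) tr(b a^2 b a) - tr(b a^2 b) = x^2*z^2 - 2*x*y*z + y^2 - 2
next, tr(b a b a b a) = tr(b a) tr(b a b a) - tr(b^-1 a^-1)   [split at repeated b] = z^3 - 3*z
and tr(b a b a b) = tr(b) tr(a b a b) - tr(a b a) = y*z^2 - x*z - y
tr(a b a^2 b a b) = tr(a) tr(b a b a b a) - tr(b a b a b) = x*z^3 - y*z^2 - 2*x*z + y
tr(a b a b^-1 a b a) = tr(a b a^2 b a) tr(b) - tr(a b a^2 b a b) = x^2*y*z^2 - 2*x*y^2*z - x*z^3 + y^3 + y*z^2 + 2*x*z - 3*y
tr(a b a b a b a b) = tr(b a b a) tr(b a b a) - tr(1)   [split at repeated b] = z^4 - 4*z^2 + 2
and tr(a b a b^-1 a b a b) = tr(a b a b a b a) tr(b) - tr(a b a b a b a b) = x*y*z^3 - y^2*z^2 - z^4 - 2*x*y*z + y^2 + 4*z^2 - 2
tr(b^-1 a b a b^-1 a b a) = tr(a b a b^-1 a b a) tr(b) - tr(a b a b^-1 a b a b) = x^2*y^2*z^2 - 2*x*y^3*z - 2*x*y*z^3 + y^4 + 2*y^2*z^2 + z^4 + 4*x*y*z - 4*y^2 - 4*z^2 + 2
tr(a b a^-1 b^-1 a b a b^-1) = tr(b^-1 a b a b^-1 a b) tr(a) - tr(b^-1 a b a b^-1 a b a) = -x^2*y^2*z^2 + x^3*y*z + 2*x*y^3*z + 2*x*y*z^3 - x^2*y^2 - x^2*z^2 - y^4 - 2*y^2*z^2 - z^4 - 4*x*y*z + x^2 + 4*y^2 + 4*z^2 - 2
and tr(b a b a^2 b) = tr(b) tr(a b a^2 b) - tr(a b a^2) = x*y*z^2 - x^2*z - y^2*z + z
tr(a b a^2 b a^-1 b) = tr(b a b a^2 b) tr(a) - tr(b a b a^2 b a) = x^2*y*z^2 - x^3*z - x*y^2*z - x*z^3 + y*z^2 + 3*x*z - y
next, tr(a b a^-1 b^-1 a b a) = tr(a b a^2 b a^-1) tr(b) - tr(a b a^2 b a^-1 b) = -x^2*y*z^2 + x^3*z + 2*x*y^2*z + x*z^3 - x^2*y - y^3 - y*z^2 - 3*x*z + 3*y
and tr(b a b^-2 a b a^-1 b^-1 a) = tr(a b a^-1 b^-1 a b a b^-1) tr(b) - tr(a b a^-1 b^-1 a b a) = -x^2*y^3*z^2 + x^3*y^2*z + 2*x*y^4*z + 2*x*y^2*z^3 - x^2*y^3 - y^5 - 2*y^3*z^2 - y*z^4 - x^3*z - 6*x*y^2*z - x*z^3 + 2*x^2*y + 5*y^3 + 5*y*z^2 + 3*x*z - 5*y
tr(b^-1 a b a^-1 b^-1 a^-1 b a b^-1) = tr(b a b^-2 a b a^-1 b^-1) tr(a) - tr(b a b^-2 a b a^-1 b^-1 a) = x^2*y^3*z^2 - x^3*y^2*z - 2*x*y^4*z - 2*x*y^2*z^3 + x^2*y^3 + y^5 + 2*y^3*z^2 + y*z^4 + x^3*z + 6*x*y^2*z + x*z^3 - x^2*y - 5*y^3 - 5*y*z^2 - 4*x*z + 5*y
tr(b a b^-1 a b) = tr(a b^2 a) tr(b) - tr(a b^2 a b) = x*y^2*z - x^2*y - y^3 - y*z^2 + x*z + 3*y
and tr(b a b^2) = tr(b) tr(a b^2) - tr(a b) = y^2*z - x*y - z
and tr(a b a b^2 a) = tr(a) tr(b a b^2 a) - tr(b a b^2) = x*y*z^2 - x^2*z - y^2*z + z
tr(a b a b^2 a b) = tr(b) tr(a b a b a b) - tr(a b a b a) = y*z^3 - x*z^2 - 2*y*z + x
tr(b a b^-1 a b a b) = tr(a b a b^2 a) tr(b) - tr(a b a b^2 a b) = x*y^2*z^2 - x^2*y*z - y^3*z - y*z^3 + x*z^2 + 3*y*z - x
tr(a^-1 b a b^-1 a b a b) = tr(b a b^-1 a b a b) tr(a) - tr(b a b^-1 a b a b a) = x^2*y^2*z^2 - x^3*y*z - x*y^3*z - 2*x*y*z^3 + x^2*z^2 + y^2*z^2 + z^4 + 5*x*y*z - x^2 - y^2 - 4*z^2 + 2
and tr(b^-1 a^-1 b a b^-1 a b a) = tr(a^-1 b a b^-1 a b a) tr(b) - tr(a^-1 b a b^-1 a b a b) = -x^2*y^2*z^2 + x^3*y*z + 2*x*y^3*z + 2*x*y*z^3 - x^2*y^2 - x^2*z^2 - y^4 - 2*y^2*z^2 - z^4 - 4*x*y*z + x^2 + 4*y^2 + 4*z^2 - 2
and tr(b^-1 a b a^-1 b^-1 a^-1 b a) = tr(b^-1 a^-1 b a b^-1 a b) tr(a) - tr(b^-1 a^-1 b a b^-1 a b a) = x^2*y^2*z^2 - x^3*y*z - 2*x*y^3*z - 2*x*y*z^3 + x^2*y^2 + x^2*z^2 + y^4 + 2*y^2*z^2 + z^4 + 4*x*y*z - 4*y^2 - 4*z^2 + 2
and tr(b^-1 a^-1 b a b^-3 a b a^-1) = tr(b^-1 a b a^-1 b^-1 a^-1 b a b^-1) tr(b) - tr(b^-1 a b a^-1 b^-1 a^-1 b a) = x^2*y^4*z^2 - x^3*y^3*z - 2*x*y^5*z - 2*x*y^3*z^3 + x^2*y^4 - x^2*y^2*z^2 + y^6 + 2*y^4*z^2 + y^2*z^4 + 2*x^3*y*z + 8*x*y^3*z + 3*x*y*z^3 - 2*x^2*y^2 - x^2*z^2 - 6*y^4 - 7*y^2*z^2 - z^4 - 8*x*y*z + 9*y^2 + 4*z^2 - 2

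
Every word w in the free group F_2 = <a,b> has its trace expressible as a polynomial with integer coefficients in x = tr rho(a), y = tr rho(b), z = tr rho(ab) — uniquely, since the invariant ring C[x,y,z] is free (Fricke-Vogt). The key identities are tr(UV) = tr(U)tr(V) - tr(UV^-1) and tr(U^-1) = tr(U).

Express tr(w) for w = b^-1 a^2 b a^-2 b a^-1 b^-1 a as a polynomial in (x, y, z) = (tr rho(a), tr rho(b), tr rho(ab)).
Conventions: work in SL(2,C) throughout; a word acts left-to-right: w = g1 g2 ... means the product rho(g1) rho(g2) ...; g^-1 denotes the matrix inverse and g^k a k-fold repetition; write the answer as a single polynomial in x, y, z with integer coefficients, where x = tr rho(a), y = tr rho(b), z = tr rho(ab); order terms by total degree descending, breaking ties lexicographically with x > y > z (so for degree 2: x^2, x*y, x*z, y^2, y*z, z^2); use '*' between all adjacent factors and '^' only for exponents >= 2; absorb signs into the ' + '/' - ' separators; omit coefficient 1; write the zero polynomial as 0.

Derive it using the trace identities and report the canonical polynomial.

-x^5*y^3*z + x^6*y^2 + x^4*y^4 + 3*x^4*y^2*z^2 - 2*x^5*y*z - x^3*y^3*z - 3*x^3*y*z^3 - 5*x^4*y^2 + x^4*z^2 - x^2*y^4 - x^2*y^2*z^2 + x^2*z^4 + 9*x^3*y*z + x*y^3*z + x*y*z^3 + 4*x^2*y^2 - 4*x^2*z^2 - 5*x*y*z + x^2 + y^2 + z^2 - 2

tr(a^2 b) = tr(a)*tr(b a) - tr(b)   [square of a] = x*z - y
tr(a^2) = tr(a)*tr(a) - tr(1)   [square of a] = x^2 - 2
tr(b a^2 b) = tr(b)*tr(a^2 b) - tr(a^2)   [square of b] = x*y*z - x^2 - y^2 + 2
tr(b a b a) = tr(b a)*tr(b a) - tr(1)   [split at a repeated b] = z^2 - 2
tr(b a b) = tr(b)*tr(a b) - tr(a)   [square of b] = y*z - x
tr(b a^2 b a) = tr(a)*tr(b a b a) - tr(b a b)   [square of a] = x*z^2 - y*z - x
tr(b a^2 b a^-1) = tr(b a^2 b)*tr(a) - tr(b a^2 b a)   [inverse elimination on a] = x^2*y*z - x^3 - x*y^2 - x*z^2 + y*z + 3*x
tr(a^2 b a^-2 b) = tr(b a^2 b a^-1)*tr(a) - tr(b a^2 b)   [inverse elimination on a] = x^3*y*z - x^4 - x^2*y^2 - x^2*z^2 + 4*x^2 + y^2 - 2
tr(b a^3 b) = tr(a)*tr(b^2 a^2) - tr(b^2 a)   [square of a] = x^2*y*z - x^3 - x*y^2 - y*z + 3*x
tr(b a^3) = tr(a)*tr(a b a) - tr(a b)   [square of a] = x^2*z - x*y - z
tr(b^2 a^3 b) = tr(b)*tr(b a^3 b) - tr(b a^3)   [square of b] = x^2*y^2*z - x^3*y - x*y^3 - x^2*z - y^2*z + 4*x*y + z
tr(a^3 b a b) = tr(a)*tr(b a b a^2) - tr(b a b a)   [square of a] = x^2*z^2 - x*y*z - x^2 - z^2 + 2
tr(a^3 b a) = tr(a)*tr(a^2 b a) - tr(a^2 b)   [square of a] = x^3*z - x^2*y - 2*x*z + y
tr(b^2 a^3 b a) = tr(b)*tr(a^3 b a b) - tr(a^3 b a)   [square of b] = x^2*y*z^2 - x^3*z - x*y^2*z - y*z^2 + 2*x*z + y
tr(b a^3 b a^-1 b) = tr(b^2 a^3 b)*tr(a) - tr(b^2 a^3 b a)   [inverse elimination on a] = x^3*y^2*z - x^4*y - x^2*y^3 - x^2*y*z^2 + 4*x^2*y + y*z^2 - x*z - y
tr(b^2 a b a^2) = tr(b)*tr(a b a^2 b) - tr(a b a^2)   [square of b] = x*y*z^2 - x^2*z - y^2*z + z
tr(b^2 a b a) = tr(b)*tr(a b a b) - tr(a b a)   [square of b] = y*z^2 - x*z - y
tr(b a b a^3 b) = tr(a)*tr(b^2 a b a^2) - tr(b^2 a b a)   [square of a] = x^2*y*z^2 - x^3*z - x*y^2*z - y*z^2 + 2*x*z + y
tr(b a b a b a) = tr(b a)*tr(b a b a) - tr(b^-1 a^-1)   [split at a repeated b] = z^3 - 3*z
tr(a b a b a b a) = tr(a)*tr(b a b a b a) - tr(b a b a b)   [square of a] = x*z^3 - y*z^2 - 2*x*z + y
tr(b a b a^3 b a) = tr(a)*tr(a b a b a b a) - tr(a b a b a b)   [square of a] = x^2*z^3 - x*y*z^2 - 2*x^2*z - z^3 + x*y + 3*z
tr(b a^3 b a^-1 b a) = tr(b a b a^3 b)*tr(a) - tr(b a b a^3 b a)   [inverse elimination on a] = x^3*y*z^2 - x^4*z - x^2*y^2*z - x^2*z^3 + 4*x^2*z + z^3 - 3*z
tr(b a^-1 b a^3 b a^-1) = tr(b a^3 b a^-1 b)*tr(a) - tr(b a^3 b a^-1 b a)   [inverse elimination on a] = x^4*y^2*z - x^5*y - x^3*y^3 - 2*x^3*y*z^2 + x^4*z + x^2*y^2*z + x^2*z^3 + 4*x^3*y + x*y*z^2 - 5*x^2*z - z^3 - x*y + 3*z
tr(b a^-1 b a^3 b) = tr(b a^3 b^2)*tr(a) - tr(b a^3 b^2 a)   [inverse elimination on a] = x^3*y^2*z - x^4*y - x^2*y^3 - x^2*y*z^2 + 4*x^2*y + y*z^2 - x*z - y
tr(a^3 b a^-2 b a^-1 b) = tr(b a^-1 b a^3 b a^-1)*tr(a) - tr(b a^-1 b a^3 b)   [inverse elimination on a] = x^5*y^2*z - x^6*y - x^4*y^3 - 2*x^4*y*z^2 + x^5*z + x^3*z^3 + 5*x^4*y + x^2*y^3 + 2*x^2*y*z^2 - 5*x^3*z - x*z^3 - 5*x^2*y - y*z^2 + 4*x*z + y
tr(a^2 b a^-2 b a^-1 b^-1 a) = tr(a^3 b a^-2 b a^-1)*tr(b) - tr(a^3 b a^-2 b a^-1 b)   [inverse elimination on b] = -x^5*y^2*z + x^6*y + x^4*y^3 + 2*x^4*y*z^2 - x^5*z + x^3*y^2*z - x^3*z^3 - 6*x^4*y - 2*x^2*y^3 - 3*x^2*y*z^2 + 5*x^3*z + x*z^3 + 9*x^2*y + y^3 + y*z^2 - 4*x*z - 3*y
tr(b^3 a) = tr(b)*tr(b a b) - tr(b a)   [square of b] = y^2*z - x*y - z
tr(b^2) = tr(b)*tr(b) - tr(1)   [square of b] = y^2 - 2
tr(b^3) = tr(b)*tr(b^2) - tr(b)   [square of b] = y^3 - 3*y
tr(b^2 a^2 b) = tr(a)*tr(b^3 a) - tr(b^3)   [square of a] = x*y^2*z - x^2*y - y^3 - x*z + 3*y
tr(b^2 a^2 b a) = tr(a)*tr(b a b^2 a) - tr(b a b^2)   [square of a] = x*y*z^2 - x^2*z - y^2*z + z
tr(a^-1 b^2 a^2 b) = tr(b^2 a^2 b)*tr(a) - tr(b^2 a^2 b a)   [inverse elimination on a] = x^2*y^2*z - x^3*y - x*y^3 - x*y*z^2 + y^2*z + 3*x*y - z
tr(b a^2 b a^-2 b) = tr(a^-1 b^2 a^2 b)*tr(a) - tr(a^-1 b^2 a^2 b a)   [inverse elimination on a] = x^3*y^2*z - x^4*y - x^2*y^3 - x^2*y*z^2 + 4*x^2*y + y^3 - 3*y
tr(b^2 a b a^2 b) = tr(b)*tr(a b a^2 b^2) - tr(a b a^2 b)   [square of b] = x*y^2*z^2 - x^2*y*z - y^3*z - x*z^2 + 2*y*z + x
tr(a b a^2 b a) = tr(a)*tr(b a^2 b a) - tr(b a^2 b)   [square of a] = x^2*z^2 - 2*x*y*z + y^2 - 2
tr(b^2 a b a^2 b a) = tr(b)*tr(a b a^2 b a b) - tr(a b a^2 b a)   [square of b] = x*y*z^3 - x^2*z^2 - y^2*z^2 + 2
tr(a^-1 b^2 a b a^2 b) = tr(b^2 a b a^2 b)*tr(a) - tr(b^2 a b a^2 b a)   [inverse elimination on a] = x^2*y^2*z^2 - x^3*y*z - x*y^3*z - x*y*z^3 + y^2*z^2 + 2*x*y*z + x^2 - 2
tr(b a b a^2 b a^-2 b) = tr(a^-1 b^2 a b a^2 b)*tr(a) - tr(a^-1 b^2 a b a^2 b a)   [inverse elimination on a] = x^3*y^2*z^2 - x^4*y*z - x^2*y^3*z - x^2*y*z^3 + 3*x^2*y*z + y^3*z + x^3 + x*z^2 - 2*y*z - 3*x
tr(b^2 a b a b a) = tr(b)*tr(a b a b a b) - tr(a b a b a)   [square of b] = y*z^3 - x*z^2 - 2*y*z + x
tr(b^2 a b a b) = tr(b)*tr(a b a b^2) - tr(a b a b)   [square of b] = y^2*z^2 - x*y*z - y^2 - z^2 + 2
tr(b a b a b a^2 b) = tr(a)*tr(b^2 a b a b a) - tr(b^2 a b a b)   [square of a] = x*y*z^3 - x^2*z^2 - y^2*z^2 - x*y*z + x^2 + y^2 + z^2 - 2
tr(b a b a b a b a) = tr(a b a b a b)*tr(a b) - tr(b a b a)   [split at a repeated a] = z^4 - 4*z^2 + 2
tr(b a b a b a^2 b a) = tr(a)*tr(b a b a b a b a) - tr(b a b a b a b)   [square of a] = x*z^4 - y*z^3 - 3*x*z^2 + 2*y*z + x
tr(a^-1 b a b a b a^2 b) = tr(b a b a b a^2 b)*tr(a) - tr(b a b a b a^2 b a)   [inverse elimination on a] = x^2*y*z^3 - x^3*z^2 - x*y^2*z^2 - x*z^4 - x^2*y*z + y*z^3 + x^3 + x*y^2 + 4*x*z^2 - 2*y*z - 3*x
tr(b a b a^2 b a^-2 b a) = tr(a^-1 b a b a b a^2 b)*tr(a) - tr(a^-1 b a b a b a^2 b a)   [inverse elimination on a] = x^3*y*z^3 - x^4*z^2 - x^2*y^2*z^2 - x^2*z^4 - x^3*y*z + x^4 + x^2*y^2 + 5*x^2*z^2 + y^2*z^2 - x*y*z - 4*x^2 - y^2 - z^2 + 2
tr(a b a^2 b a^-2 b a^-1 b) = tr(b a b a^2 b a^-2 b)*tr(a) - tr(b a b a^2 b a^-2 b a)   [inverse elimination on a] = x^4*y^2*z^2 - x^5*y*z - x^3*y^3*z - 2*x^3*y*z^3 + x^4*z^2 + x^2*y^2*z^2 + x^2*z^4 + 4*x^3*y*z + x*y^3*z - x^2*y^2 - 4*x^2*z^2 - y^2*z^2 - x*y*z + x^2 + y^2 + z^2 - 2
tr(a^2 b a^-2 b a^-1 b^-1 a b) = tr(a b a^2 b a^-2 b a^-1)*tr(b) - tr(a b a^2 b a^-2 b a^-1 b)   [inverse elimination on b] = -x^4*y^2*z^2 + x^5*y*z + 2*x^3*y^3*z + 2*x^3*y*z^3 - x^4*y^2 - x^4*z^2 - x^2*y^4 - 2*x^2*y^2*z^2 - x^2*z^4 - 4*x^3*y*z - x*y^3*z + 5*x^2*y^2 + 4*x^2*z^2 + y^4 + y^2*z^2 + x*y*z - x^2 - 4*y^2 - z^2 + 2
tr(b^-1 a^2 b a^-2 b a^-1 b^-1 a) = tr(a^2 b a^-2 b a^-1 b^-1 a)*tr(b) - tr(a^2 b a^-2 b a^-1 b^-1 a b)   [inverse elimination on b] = -x^5*y^3*z + x^6*y^2 + x^4*y^4 + 3*x^4*y^2*z^2 - 2*x^5*y*z - x^3*y^3*z - 3*x^3*y*z^3 - 5*x^4*y^2 + x^4*z^2 - x^2*y^4 - x^2*y^2*z^2 + x^2*z^4 + 9*x^3*y*z + x*y^3*z + x*y*z^3 + 4*x^2*y^2 - 4*x^2*z^2 - 5*x*y*z + x^2 + y^2 + z^2 - 2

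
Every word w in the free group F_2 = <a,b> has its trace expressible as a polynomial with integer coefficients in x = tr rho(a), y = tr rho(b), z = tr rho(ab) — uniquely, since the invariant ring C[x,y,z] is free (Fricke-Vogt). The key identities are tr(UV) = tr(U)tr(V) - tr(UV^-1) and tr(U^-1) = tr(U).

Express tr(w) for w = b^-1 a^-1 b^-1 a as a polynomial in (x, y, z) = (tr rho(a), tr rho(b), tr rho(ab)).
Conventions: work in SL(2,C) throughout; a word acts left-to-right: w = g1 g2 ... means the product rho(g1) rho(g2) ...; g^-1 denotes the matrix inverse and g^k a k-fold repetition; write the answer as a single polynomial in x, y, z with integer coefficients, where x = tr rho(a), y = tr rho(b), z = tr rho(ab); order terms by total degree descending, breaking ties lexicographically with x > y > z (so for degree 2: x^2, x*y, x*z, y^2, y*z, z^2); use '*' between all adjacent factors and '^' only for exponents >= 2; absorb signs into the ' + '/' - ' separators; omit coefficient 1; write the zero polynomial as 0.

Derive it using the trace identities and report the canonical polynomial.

tr(a b^-1) = tr(a) * tr(b) - tr(a b)  (eliminate b^-1) = x*y - z
tr(b^-1 a b^-1) = tr(a b^-1) * tr(b) - tr(a)  (eliminate b^-1) = x*y^2 - y*z - x
tr(a^2) = tr(a) * tr(a) - tr(1)  (reduce the a square) = x^2 - 2
tr(a^2 b) = tr(a) * tr(b a) - tr(b)  (reduce the a square) = x*z - y
tr(a b^-1 a) = tr(a^2) * tr(b) - tr(a^2 b)  (eliminate b^-1) = x^2*y - x*z - y
tr(a b a b) = tr(a b) * tr(a b) - tr(1)  (split on a) = z^2 - 2
tr(a b^-1 a b) = tr(a b a) * tr(b) - tr(a b a b)  (eliminate b^-1) = x*y*z - y^2 - z^2 + 2
tr(b^-1 a b^-1 a) = tr(a b^-1 a) * tr(b) - tr(a b^-1 a b)  (eliminate b^-1) = x^2*y^2 - 2*x*y*z + z^2 - 2
tr(b^-1 a^-1 b^-1 a) = tr(b^-1 a b^-1) * tr(a) - tr(b^-1 a b^-1 a)  (eliminate a^-1) = x*y*z - x^2 - z^2 + 2

x*y*z - x^2 - z^2 + 2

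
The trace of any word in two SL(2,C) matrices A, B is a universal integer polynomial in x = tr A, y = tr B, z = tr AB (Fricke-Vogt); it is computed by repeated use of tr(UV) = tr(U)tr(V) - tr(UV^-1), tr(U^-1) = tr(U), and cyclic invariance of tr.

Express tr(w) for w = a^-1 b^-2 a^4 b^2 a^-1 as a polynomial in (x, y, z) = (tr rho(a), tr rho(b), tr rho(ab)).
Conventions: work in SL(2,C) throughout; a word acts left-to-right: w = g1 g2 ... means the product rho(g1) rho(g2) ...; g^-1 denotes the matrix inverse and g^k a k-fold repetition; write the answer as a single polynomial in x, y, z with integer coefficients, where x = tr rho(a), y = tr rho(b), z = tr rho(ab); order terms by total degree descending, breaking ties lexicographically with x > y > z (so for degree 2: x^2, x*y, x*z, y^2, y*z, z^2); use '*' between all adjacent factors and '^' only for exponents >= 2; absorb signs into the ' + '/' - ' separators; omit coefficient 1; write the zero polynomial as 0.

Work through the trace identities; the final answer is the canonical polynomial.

next, tr(a^2 b) = tr(a) * tr(b a) - tr(b)  (reduce the a square) = x*z - y
and tr(a^2) = tr(a) * tr(a) - tr(1)  (reduce the a square) = x^2 - 2
tr(a b^2 a) = tr(b) * tr(a^2 b) - tr(a^2)  (reduce the b square) = x*y*z - x^2 - y^2 + 2
tr(a b^2) = tr(b) * tr(a b) - tr(a)  (reduce the b square) = y*z - x
next, tr(a^3 b^2) = tr(a) * tr(a b^2 a) - tr(a b^2)  (reduce the a square) = x^2*y*z - x^3 - x*y^2 - y*z + 3*x
next, tr(a^3 b) = tr(a) * tr(a b a) - tr(a b)  (reduce the a square) = x^2*z - x*y - z
tr(a b^3 a^2) = tr(b) * tr(a^3 b^2) - tr(a^3 b)  (reduce the b square) = x^2*y^2*z - x^3*y - x*y^3 - x^2*z - y^2*z + 4*x*y + z
tr(b^3 a) = tr(b) * tr(a b^2) - tr(a b)  (reduce the b square) = y^2*z - x*y - z
and tr(b^2) = tr(b) * tr(b) - tr(1)  (reduce the b square) = y^2 - 2
tr(b^3) = tr(b) * tr(b^2) - tr(b)  (reduce the b square) = y^3 - 3*y
and tr(a b^3 a) = tr(a) * tr(b^3 a) - tr(b^3)  (reduce the a square) = x*y^2*z - x^2*y - y^3 - x*z + 3*y
and tr(b a^4 b^2) = tr(a) * tr(a b^3 a^2) - tr(a b^3 a)  (reduce the a square) = x^3*y^2*z - x^4*y - x^2*y^3 - x^3*z - 2*x*y^2*z + 5*x^2*y + y^3 + 2*x*z - 3*y
next, tr(a b a b) = tr(a b) * tr(a b) - tr(1)  (split on a) = z^2 - 2
and tr(b^2 a b a) = tr(b) * tr(a b a b) - tr(a b a)  (reduce the b square) = y*z^2 - x*z - y
and tr(a b^2 a b a) = tr(a) * tr(b^2 a b a) - tr(b^2 a b)  (reduce the a square) = x*y*z^2 - x^2*z - y^2*z + z
tr(b^2 a b a^3) = tr(a) * tr(a b^2 a b a) - tr(a b^2 a b)  (reduce the a square) = x^2*y*z^2 - x^3*z - x*y^2*z - y*z^2 + 2*x*z + y
tr(b a^4 b^2 a) = tr(a) * tr(b^2 a b a^3) - tr(b^2 a b a^2)  (reduce the a square) = x^3*y*z^2 - x^4*z - x^2*y^2*z - 2*x*y*z^2 + 3*x^2*z + y^2*z + x*y - z
tr(a^4 b^2 a^-1 b) = tr(b a^4 b^2) * tr(a) - tr(b a^4 b^2 a)  (eliminate a^-1) = x^4*y^2*z - x^5*y - x^3*y^3 - x^3*y*z^2 - x^2*y^2*z + 5*x^3*y + x*y^3 + 2*x*y*z^2 - x^2*z - y^2*z - 4*x*y + z
and tr(b^-1 a^4 b^2 a^-1) = tr(a^4 b^2 a^-1) * tr(b) - tr(a^4 b^2 a^-1 b)  (eliminate b^-1) = -x^4*y^2*z + x^5*y + x^3*y^3 + x^3*y*z^2 + 2*x^2*y^2*z - 6*x^3*y - 2*x*y^3 - 2*x*y*z^2 + x^2*z + 7*x*y - z
and tr(a^-1 b^-2 a^4 b^2) = tr(b^-1 a^4 b^2 a^-1) * tr(b) - tr(b^-1 a^4 b^2 a^-1 b)  (eliminate b^-1) = -x^4*y^3*z + x^5*y^2 + x^3*y^4 + x^3*y^2*z^2 + 2*x^2*y^3*z - 6*x^3*y^2 - 2*x*y^4 - 2*x*y^2*z^2 + x^3 + 8*x*y^2 - 3*x
tr(a^3) = tr(a) * tr(a^2) - tr(a)  (reduce the a square) = x^3 - 3*x
tr(a^4) = tr(a) * tr(a^3) - tr(a^2)  (reduce the a square) = x^4 - 4*x^2 + 2
tr(a^-1 b^-2 a^4 b^2 a^-1) = tr(a^-1 b^-2 a^4 b^2) * tr(a) - tr(a^-1 b^-2 a^4 b^2 a)  (eliminate a^-1) = -x^5*y^3*z + x^6*y^2 + x^4*y^4 + x^4*y^2*z^2 + 2*x^3*y^3*z - 6*x^4*y^2 - 2*x^2*y^4 - 2*x^2*y^2*z^2 + 8*x^2*y^2 + x^2 - 2

-x^5*y^3*z + x^6*y^2 + x^4*y^4 + x^4*y^2*z^2 + 2*x^3*y^3*z - 6*x^4*y^2 - 2*x^2*y^4 - 2*x^2*y^2*z^2 + 8*x^2*y^2 + x^2 - 2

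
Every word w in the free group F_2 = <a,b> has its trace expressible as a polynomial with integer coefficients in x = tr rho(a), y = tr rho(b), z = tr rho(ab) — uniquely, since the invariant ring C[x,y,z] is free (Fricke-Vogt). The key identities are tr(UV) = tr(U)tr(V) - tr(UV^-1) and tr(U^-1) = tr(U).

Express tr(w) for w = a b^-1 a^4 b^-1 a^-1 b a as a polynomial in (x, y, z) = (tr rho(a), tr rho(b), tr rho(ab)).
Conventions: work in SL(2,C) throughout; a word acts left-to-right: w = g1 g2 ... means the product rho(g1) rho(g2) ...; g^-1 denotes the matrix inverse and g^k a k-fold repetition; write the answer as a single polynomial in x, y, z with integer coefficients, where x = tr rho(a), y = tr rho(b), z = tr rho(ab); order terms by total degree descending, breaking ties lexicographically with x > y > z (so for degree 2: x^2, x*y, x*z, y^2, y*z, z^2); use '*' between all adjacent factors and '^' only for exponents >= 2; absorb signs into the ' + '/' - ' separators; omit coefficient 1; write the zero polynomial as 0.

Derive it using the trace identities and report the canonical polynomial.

reduce: trace(b a^2) = trace(a) * trace(b a) - trace(b)   [square of a] = x*z - y
so trace(a b a^2) = trace(a) * trace(b a^2) - trace(b a)   [square of a] = x^2*z - x*y - z
so trace(a^3 b a) = trace(a) * trace(a b a^2) - trace(a b a)   [square of a] = x^3*z - x^2*y - 2*x*z + y
so trace(a^3 b a^2) = trace(a) * trace(a^3 b a) - trace(a^3 b)   [square of a] = x^4*z - x^3*y - 3*x^2*z + 2*x*y + z
reduce: trace(b a b a) = trace(a b) * trace(a b) - trace(1)   [split at a repeated a] = z^2 - 2
trace(b a b) = trace(b) * trace(a b) - trace(a)   [square of b] = y*z - x
trace(b a^2 b a) = trace(a) * trace(b a b a) - trace(b a b)   [square of a] = x*z^2 - y*z - x
so trace(a^2) = trace(a) * trace(a) - trace(1)   [square of a] = x^2 - 2
reduce: trace(b a^2 b) = trace(b) * trace(a^2 b) - trace(a^2)   [square of b] = x*y*z - x^2 - y^2 + 2
reduce: trace(a b a^2 b a) = trace(a) * trace(b a^2 b a) - trace(b a^2 b)   [square of a] = x^2*z^2 - 2*x*y*z + y^2 - 2
reduce: trace(a^3 b a^2 b) = trace(a) * trace(a b a^2 b a) - trace(a b a^2 b)   [square of a] = x^3*z^2 - 2*x^2*y*z + x*y^2 - x*z^2 + y*z - x
so trace(b a^2 b^-1 a^3) = trace(a^3 b a^2) * trace(b) - trace(a^3 b a^2 b)   [inverse elimination on b] = x^4*y*z - x^3*y^2 - x^3*z^2 - x^2*y*z + x*y^2 + x*z^2 + x
trace(a^3) = trace(a) * trace(a^2) - trace(a)   [square of a] = x^3 - 3*x
trace(a^4) = trace(a) * trace(a^3) - trace(a^2)   [square of a] = x^4 - 4*x^2 + 2
reduce: trace(a^5) = trace(a) * trace(a^4) - trace(a^3)   [square of a] = x^5 - 5*x^3 + 5*x
reduce: trace(a^3 b^2 a^2) = trace(b) * trace(a^5 b) - trace(a^5)   [square of b] = x^4*y*z - x^5 - x^3*y^2 - 3*x^2*y*z + 5*x^3 + 2*x*y^2 + y*z - 5*x
trace(a^3 b^2 a) = trace(b) * trace(a^4 b) - trace(a^4)   [square of b] = x^3*y*z - x^4 - x^2*y^2 - 2*x*y*z + 4*x^2 + y^2 - 2
reduce: trace(b a^6 b) = trace(a) * trace(a^3 b^2 a^2) - trace(a^3 b^2 a)   [square of a] = x^5*y*z - x^6 - x^4*y^2 - 4*x^3*y*z + 6*x^4 + 3*x^2*y^2 + 3*x*y*z - 9*x^2 - y^2 + 2
trace(a b a b a^2) = trace(a) * trace(b a b a^2) - trace(b a b a)   [square of a] = x^2*z^2 - x*y*z - x^2 - z^2 + 2
so trace(b a b a^4) = trace(a) * trace(a b a b a^2) - trace(a b a b a)   [square of a] = x^3*z^2 - x^2*y*z - x^3 - 2*x*z^2 + y*z + 3*x
trace(a b a b a^4) = trace(a) * trace(b a b a^4) - trace(b a b a^3)   [square of a] = x^4*z^2 - x^3*y*z - x^4 - 3*x^2*z^2 + 2*x*y*z + 4*x^2 + z^2 - 2
trace(b a^6 b a) = trace(a) * trace(a b a b a^4) - trace(a b a b a^3)   [square of a] = x^5*z^2 - x^4*y*z - x^5 - 4*x^3*z^2 + 3*x^2*y*z + 5*x^3 + 3*x*z^2 - y*z - 5*x
so trace(a^4 b a^-1 b a^2) = trace(b a^6 b) * trace(a) - trace(b a^6 b a)   [inverse elimination on a] = x^6*y*z - x^7 - x^5*y^2 - x^5*z^2 - 3*x^4*y*z + 7*x^5 + 3*x^3*y^2 + 4*x^3*z^2 - 14*x^3 - x*y^2 - 3*x*z^2 + y*z + 7*x
reduce: trace(b^2 a^2 b a^3) = trace(b) * trace(a^2 b a^3 b) - trace(a^2 b a^3)   [square of b] = x^3*y*z^2 - x^4*z - 2*x^2*y^2*z + x^3*y + x*y^3 - x*y*z^2 + 3*x^2*z + y^2*z - 3*x*y - z
trace(b a^2 b^2 a) = trace(b) * trace(a b a^2 b) - trace(a b a^2)   [square of b] = x*y*z^2 - x^2*z - y^2*z + z
so trace(b a^2 b^2) = trace(b) * trace(a^2 b^2) - trace(a^2 b)   [square of b] = x*y^2*z - x^2*y - y^3 - x*z + 3*y
so trace(b^2 a^2 b a^2) = trace(a) * trace(b a^2 b^2 a) - trace(b a^2 b^2)   [square of a] = x^2*y*z^2 - x^3*z - 2*x*y^2*z + x^2*y + y^3 + 2*x*z - 3*y
trace(b a^2 b a^4 b) = trace(a) * trace(b^2 a^2 b a^3) - trace(b^2 a^2 b a^2)   [square of a] = x^4*y*z^2 - x^5*z - 2*x^3*y^2*z + x^4*y + x^2*y^3 - 2*x^2*y*z^2 + 4*x^3*z + 3*x*y^2*z - 4*x^2*y - y^3 - 3*x*z + 3*y
trace(b a b a b a) = trace(a b a b) * trace(a b) - trace(b a)   [split at a repeated a] = z^3 - 3*z
reduce: trace(b a b a b) = trace(b) * trace(a b a b) - trace(a b a)   [square of b] = y*z^2 - x*z - y
so trace(b a b a b a^2) = trace(a) * trace(b a b a b a) - trace(b a b a b)   [square of a] = x*z^3 - y*z^2 - 2*x*z + y
trace(a b a b a b a^2) = trace(a) * trace(b a b a b a^2) - trace(b a b a b a)   [square of a] = x^2*z^3 - x*y*z^2 - 2*x^2*z - z^3 + x*y + 3*z
so trace(b a^4 b a b a) = trace(a) * trace(a b a b a b a^2) - trace(a b a b a b a)   [square of a] = x^3*z^3 - x^2*y*z^2 - 2*x^3*z - 2*x*z^3 + x^2*y + y*z^2 + 5*x*z - y
trace(b a b^2 a^3) = trace(b) * trace(a^3 b a b) - trace(a^3 b a)   [square of b] = x^2*y*z^2 - x^3*z - x*y^2*z - y*z^2 + 2*x*z + y
reduce: trace(b a b^2 a^2) = trace(b) * trace(a^2 b a b) - trace(a^2 b a)   [square of b] = x*y*z^2 - x^2*z - y^2*z + z
so trace(b a^4 b a b) = trace(a) * trace(b a b^2 a^3) - trace(b a b^2 a^2)   [square of a] = x^3*y*z^2 - x^4*z - x^2*y^2*z - 2*x*y*z^2 + 3*x^2*z + y^2*z + x*y - z
trace(b a^2 b a^4 b a) = trace(a) * trace(b a^4 b a b a) - trace(b a^4 b a b)   [square of a] = x^4*z^3 - 2*x^3*y*z^2 - x^4*z + x^2*y^2*z - 2*x^2*z^3 + x^3*y + 3*x*y*z^2 + 2*x^2*z - y^2*z - 2*x*y + z
trace(a^4 b a^-1 b a^2 b) = trace(b a^2 b a^4 b) * trace(a) - trace(b a^2 b a^4 b a)   [inverse elimination on a] = x^5*y*z^2 - x^6*z - 2*x^4*y^2*z - x^4*z^3 + x^5*y + x^3*y^3 + 5*x^4*z + 2*x^2*y^2*z + 2*x^2*z^3 - 5*x^3*y - x*y^3 - 3*x*y*z^2 - 5*x^2*z + y^2*z + 5*x*y - z
trace(a^-1 b a^2 b^-1 a^4 b) = trace(a^4 b a^-1 b a^2) * trace(b) - trace(a^4 b a^-1 b a^2 b)   [inverse elimination on b] = x^6*y^2*z - x^7*y - x^5*y^3 - 2*x^5*y*z^2 + x^6*z - x^4*y^2*z + x^4*z^3 + 6*x^5*y + 2*x^3*y^3 + 4*x^3*y*z^2 - 5*x^4*z - 2*x^2*y^2*z - 2*x^2*z^3 - 9*x^3*y + 5*x^2*z + 2*x*y + z
trace(a b^-1 a^4 b^-1 a^-1 b a) = trace(a^-1 b a^2 b^-1 a^4) * trace(b) - trace(a^-1 b a^2 b^-1 a^4 b)   [inverse elimination on b] = -x^6*y^2*z + x^7*y + x^5*y^3 + 2*x^5*y*z^2 - x^6*z + 2*x^4*y^2*z - x^4*z^3 - 6*x^5*y - 3*x^3*y^3 - 5*x^3*y*z^2 + 5*x^4*z + x^2*y^2*z + 2*x^2*z^3 + 9*x^3*y + x*y^3 + x*y*z^2 - 5*x^2*z - x*y - z

-x^6*y^2*z + x^7*y + x^5*y^3 + 2*x^5*y*z^2 - x^6*z + 2*x^4*y^2*z - x^4*z^3 - 6*x^5*y - 3*x^3*y^3 - 5*x^3*y*z^2 + 5*x^4*z + x^2*y^2*z + 2*x^2*z^3 + 9*x^3*y + x*y^3 + x*y*z^2 - 5*x^2*z - x*y - z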